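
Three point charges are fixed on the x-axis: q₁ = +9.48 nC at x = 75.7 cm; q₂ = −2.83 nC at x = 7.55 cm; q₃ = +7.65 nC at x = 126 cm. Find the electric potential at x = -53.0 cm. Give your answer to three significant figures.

Electric potential is a scalar, so the contributions from each charge add algebraically: V = Σ kqᵢ/rᵢ.
Distances from the field point to each charge: r₁ = 1.29 m, r₂ = 0.606 m, r₃ = 1.79 m.
V = k[(9.48×10⁻⁹)/(1.29) + (-2.83×10⁻⁹)/(0.606) + (7.65×10⁻⁹)/(1.79)] = 62.6 V.

62.6 V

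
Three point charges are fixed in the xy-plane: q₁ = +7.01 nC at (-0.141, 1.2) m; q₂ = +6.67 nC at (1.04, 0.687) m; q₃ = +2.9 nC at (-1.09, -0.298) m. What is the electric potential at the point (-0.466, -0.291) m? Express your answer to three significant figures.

The total potential is the scalar sum of each charge's contribution, V = Σ kqᵢ/rᵢ.
Distances from the field point to each charge: r₁ = 1.53 m, r₂ = 1.80 m, r₃ = 0.624 m.
V = k[(7.01×10⁻⁹)/(1.53) + (6.67×10⁻⁹)/(1.80) + (2.90×10⁻⁹)/(0.624)] = 116 V.

116 V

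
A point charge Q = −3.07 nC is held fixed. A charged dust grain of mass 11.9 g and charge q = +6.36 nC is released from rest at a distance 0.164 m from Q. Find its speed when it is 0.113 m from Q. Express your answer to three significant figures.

Only the electrostatic force acts, so mechanical energy is conserved: ½mv² = U₁ − U₂ = kQq(1/r₁ − 1/r₂).
U₁ − U₂ = (8.99×10⁹ N·m²/C²)(-3.07×10⁻⁹ C)(6.36×10⁻⁹ C)(1/0.164 − 1/0.113) = 4.83×10⁻⁷ J.
v = √(2·4.83×10⁻⁷/0.0119) = 9.01×10⁻³ m/s.

9.01×10⁻³ m/s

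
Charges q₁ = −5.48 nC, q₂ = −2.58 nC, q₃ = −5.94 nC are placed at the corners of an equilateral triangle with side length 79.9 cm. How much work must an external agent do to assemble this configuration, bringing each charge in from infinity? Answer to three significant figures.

The work to assemble the configuration equals its total potential energy, U = Σ kqᵢqⱼ/rᵢⱼ over all pairs.
All three pair separations equal the side length, 0.799 m.
U = (1.59×10⁻⁷) + (3.66×10⁻⁷) + (1.72×10⁻⁷) = 6.98×10⁻⁷ J.

6.98×10⁻⁷ J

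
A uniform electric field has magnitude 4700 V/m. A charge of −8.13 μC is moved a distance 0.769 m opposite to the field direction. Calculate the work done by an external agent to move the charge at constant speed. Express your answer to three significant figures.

-0.0294 J

The potential change for a displacement 0.769 m opposite to the field direction is ΔV = +Ed = 3610 V.
W_ext = qΔV = -0.0294 J.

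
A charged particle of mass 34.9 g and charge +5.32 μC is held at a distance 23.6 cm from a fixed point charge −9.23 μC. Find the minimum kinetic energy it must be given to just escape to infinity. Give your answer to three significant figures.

To just escape, total mechanical energy must reach zero at infinity: ½mv²_min + U = 0, so ½mv²_min = −U = |kQq|/r.
|U| = |kQq|/r = (8.99×10⁹ N·m²/C²)(9.23×10⁻⁶)(5.32×10⁻⁶)/(0.236) = 1.87 J.

1.87 J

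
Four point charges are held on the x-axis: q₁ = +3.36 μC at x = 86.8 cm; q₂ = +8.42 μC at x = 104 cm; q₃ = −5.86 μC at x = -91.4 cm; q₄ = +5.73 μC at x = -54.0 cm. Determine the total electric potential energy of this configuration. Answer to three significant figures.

0.743 J

The assembly work is the sum of pairwise potential energies, U = Σ_{i<j} kqᵢqⱼ/rᵢⱼ.
Pair separations: r₁₂ = 0.172 m, r₁₃ = 1.78 m, r₁₄ = 1.41 m, r₂₃ = 1.95 m, r₂₄ = 1.58 m, r₃₄ = 0.374 m.
Summing all 6 pair terms gives U = 0.743 J.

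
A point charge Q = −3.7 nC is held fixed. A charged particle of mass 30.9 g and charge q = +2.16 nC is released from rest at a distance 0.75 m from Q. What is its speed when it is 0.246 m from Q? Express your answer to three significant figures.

3.56×10⁻³ m/s

Only the electrostatic force acts, so mechanical energy is conserved: ½mv² = U₁ − U₂ = kQq(1/r₁ − 1/r₂).
U₁ − U₂ = (8.99×10⁹ N·m²/C²)(-3.70×10⁻⁹ C)(2.16×10⁻⁹ C)(1/0.750 − 1/0.246) = 1.96×10⁻⁷ J.
v = √(2·1.96×10⁻⁷/0.0309) = 3.56×10⁻³ m/s.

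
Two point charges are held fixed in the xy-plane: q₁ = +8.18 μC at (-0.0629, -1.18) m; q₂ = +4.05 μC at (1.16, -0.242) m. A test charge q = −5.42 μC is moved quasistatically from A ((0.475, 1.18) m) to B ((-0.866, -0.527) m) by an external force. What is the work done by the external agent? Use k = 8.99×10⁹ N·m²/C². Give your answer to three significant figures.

-0.192 J

For quasistatic motion the external work equals the change in potential energy: W_ext = qΔV = q(V_B − V_A).
At A: distances to the source charges are 2.42 m, 1.58 m; V_A = Σ kqᵢ/rᵢ = 5.34×10⁴ V.
At B: distances to the source charges are 1.04 m, 2.05 m; V_B = Σ kqᵢ/rᵢ = 8.88×10⁴ V.
ΔV = V_B − V_A = 3.54×10⁴ V.
W_ext = qΔV = (-5.42×10⁻⁶ C)(3.54×10⁴ V) = -0.192 J.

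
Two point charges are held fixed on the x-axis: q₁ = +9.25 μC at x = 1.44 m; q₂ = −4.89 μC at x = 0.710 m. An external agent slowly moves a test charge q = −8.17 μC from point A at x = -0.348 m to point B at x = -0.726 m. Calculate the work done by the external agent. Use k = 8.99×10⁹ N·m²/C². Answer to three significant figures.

-0.0230 J

For quasistatic motion the external work equals the change in potential energy: W_ext = qΔV = q(V_B − V_A).
At A: distances to the source charges are 1.79 m, 1.06 m; V_A = Σ kqᵢ/rᵢ = 4960 V.
At B: distances to the source charges are 2.17 m, 1.44 m; V_B = Σ kqᵢ/rᵢ = 7780 V.
ΔV = V_B − V_A = 2820 V.
W_ext = qΔV = (-8.17×10⁻⁶ C)(2820 V) = -0.0230 J.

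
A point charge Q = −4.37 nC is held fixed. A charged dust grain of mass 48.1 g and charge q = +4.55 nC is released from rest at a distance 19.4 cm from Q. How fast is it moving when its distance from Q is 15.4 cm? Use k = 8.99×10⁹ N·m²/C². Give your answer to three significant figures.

Only the electrostatic force acts, so mechanical energy is conserved: ½mv² = U₁ − U₂ = kQq(1/r₁ − 1/r₂).
U₁ − U₂ = (8.99×10⁹ N·m²/C²)(-4.37×10⁻⁹ C)(4.55×10⁻⁹ C)(1/0.194 − 1/0.154) = 2.39×10⁻⁷ J.
v = √(2·2.39×10⁻⁷/0.0481) = 3.15×10⁻³ m/s.

3.15×10⁻³ m/s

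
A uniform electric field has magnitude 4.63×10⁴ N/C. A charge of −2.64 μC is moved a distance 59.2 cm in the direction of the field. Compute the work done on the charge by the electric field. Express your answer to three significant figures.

The potential change for a displacement 59.2 cm in the direction of the field is ΔV = −Ed = -2.74×10⁴ V.
W_field = −qΔV = -0.0724 J.

-0.0724 J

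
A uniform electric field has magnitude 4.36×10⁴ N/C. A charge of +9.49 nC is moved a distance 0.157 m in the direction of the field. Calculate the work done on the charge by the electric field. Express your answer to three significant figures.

6.50×10⁻⁵ J

The potential change for a displacement 0.157 m in the direction of the field is ΔV = −Ed = -6850 V.
W_field = −qΔV = 6.50×10⁻⁵ J.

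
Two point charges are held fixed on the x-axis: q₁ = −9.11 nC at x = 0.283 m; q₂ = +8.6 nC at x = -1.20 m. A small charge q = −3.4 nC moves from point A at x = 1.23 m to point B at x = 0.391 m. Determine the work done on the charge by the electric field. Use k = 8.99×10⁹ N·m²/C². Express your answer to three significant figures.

-2.23×10⁻⁶ J

The work done by the electric force is W_field = −ΔU = −q(V_B − V_A) = q(V_A − V_B).
At A: distances to the source charges are 0.947 m, 2.43 m; V_A = Σ kqᵢ/rᵢ = -54.7 V.
At B: distances to the source charges are 0.108 m, 1.59 m; V_B = Σ kqᵢ/rᵢ = -710 V.
ΔV = V_B − V_A = -655 V.
W_field = −qΔV = −(-3.40×10⁻⁹ C)(-655 V) = -2.23×10⁻⁶ J.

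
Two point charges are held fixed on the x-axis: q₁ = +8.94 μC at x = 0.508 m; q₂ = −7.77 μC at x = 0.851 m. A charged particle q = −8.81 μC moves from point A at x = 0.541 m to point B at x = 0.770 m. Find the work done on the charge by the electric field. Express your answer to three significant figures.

-24.4 J

The work done by the electric force is W_field = −ΔU = −q(V_B − V_A) = q(V_A − V_B).
At A: distances to the source charges are 0.0330 m, 0.310 m; V_A = Σ kqᵢ/rᵢ = 2.21×10⁶ V.
At B: distances to the source charges are 0.262 m, 0.0810 m; V_B = Σ kqᵢ/rᵢ = -5.56×10⁵ V.
ΔV = V_B − V_A = -2.77×10⁶ V.
W_field = −qΔV = −(-8.81×10⁻⁶ C)(-2.77×10⁶ V) = -24.4 J.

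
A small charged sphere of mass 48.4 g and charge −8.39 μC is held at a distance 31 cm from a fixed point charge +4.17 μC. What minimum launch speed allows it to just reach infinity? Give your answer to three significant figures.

6.48 m/s

To just escape, total mechanical energy must reach zero at infinity: ½mv²_min + U = 0, so ½mv²_min = −U = |kQq|/r.
|U| = |kQq|/r = (8.99×10⁹ N·m²/C²)(4.17×10⁻⁶)(8.39×10⁻⁶)/(0.310) = 1.01 J.
v_min = √(2|U|/m) = √(2·1.01/0.0484) = 6.48 m/s.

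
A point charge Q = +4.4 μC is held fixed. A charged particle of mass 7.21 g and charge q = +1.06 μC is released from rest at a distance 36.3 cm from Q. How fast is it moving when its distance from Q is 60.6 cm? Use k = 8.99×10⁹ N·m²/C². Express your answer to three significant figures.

3.58 m/s

Only the electrostatic force acts, so mechanical energy is conserved: ½mv² = U₁ − U₂ = kQq(1/r₁ − 1/r₂).
U₁ − U₂ = (8.99×10⁹ N·m²/C²)(4.40×10⁻⁶ C)(1.06×10⁻⁶ C)(1/0.363 − 1/0.606) = 0.0463 J.
v = √(2·0.0463/7.21×10⁻³) = 3.58 m/s.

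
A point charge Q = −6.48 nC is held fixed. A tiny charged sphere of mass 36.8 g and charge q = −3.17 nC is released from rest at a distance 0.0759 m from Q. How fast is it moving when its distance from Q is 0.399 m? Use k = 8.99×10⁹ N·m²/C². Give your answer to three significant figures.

Only the electrostatic force acts, so mechanical energy is conserved: ½mv² = U₁ − U₂ = kQq(1/r₁ − 1/r₂).
U₁ − U₂ = (8.99×10⁹ N·m²/C²)(-6.48×10⁻⁹ C)(-3.17×10⁻⁹ C)(1/0.0759 − 1/0.399) = 1.97×10⁻⁶ J.
v = √(2·1.97×10⁻⁶/0.0368) = 0.0103 m/s.

0.0103 m/s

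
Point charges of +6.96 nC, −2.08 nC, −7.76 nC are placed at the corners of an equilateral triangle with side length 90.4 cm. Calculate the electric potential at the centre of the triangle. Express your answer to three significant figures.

Electric potential is a scalar, so the contributions from each charge add algebraically: V = Σ kqᵢ/rᵢ.
The distance from each vertex to the centroid is a/√3 = 0.522 m.
V = k[(6.96×10⁻⁹)/(0.522) + (-2.08×10⁻⁹)/(0.522) + (-7.76×10⁻⁹)/(0.522)] = -49.6 V.

-49.6 V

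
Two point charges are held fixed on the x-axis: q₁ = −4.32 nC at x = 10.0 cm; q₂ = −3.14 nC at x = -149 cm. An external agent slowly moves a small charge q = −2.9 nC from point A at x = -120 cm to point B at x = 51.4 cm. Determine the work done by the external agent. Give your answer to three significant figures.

-5.60×10⁻⁸ J

For quasistatic motion the external work equals the change in potential energy: W_ext = qΔV = q(V_B − V_A).
At A: distances to the source charges are 1.30 m, 0.290 m; V_A = Σ kqᵢ/rᵢ = -127 V.
At B: distances to the source charges are 0.414 m, 2.00 m; V_B = Σ kqᵢ/rᵢ = -108 V.
ΔV = V_B − V_A = 19.3 V.
W_ext = qΔV = (-2.90×10⁻⁹ C)(19.3 V) = -5.60×10⁻⁸ J.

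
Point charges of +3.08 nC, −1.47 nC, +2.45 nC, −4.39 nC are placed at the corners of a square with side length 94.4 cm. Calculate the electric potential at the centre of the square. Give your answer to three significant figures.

-4.44 V

Electric potential is a scalar, so the contributions from each charge add algebraically: V = Σ kqᵢ/rᵢ.
The distance from each corner to the centre is a√2/2 = 0.668 m.
V = k[(3.08×10⁻⁹)/(0.668) + (-1.47×10⁻⁹)/(0.668) + (2.45×10⁻⁹)/(0.668) + (-4.39×10⁻⁹)/(0.668)] = -4.44 V.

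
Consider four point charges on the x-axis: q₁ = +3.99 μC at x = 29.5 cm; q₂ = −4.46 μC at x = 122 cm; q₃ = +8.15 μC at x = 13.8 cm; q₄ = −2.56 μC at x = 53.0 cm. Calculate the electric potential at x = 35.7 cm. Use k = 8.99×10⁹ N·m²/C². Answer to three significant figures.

7.34×10⁵ V

Electric potential is a scalar, so the contributions from each charge add algebraically: V = Σ kqᵢ/rᵢ.
Distances from the field point to each charge: r₁ = 0.0620 m, r₂ = 0.863 m, r₃ = 0.219 m, r₄ = 0.173 m.
V = k[(3.99×10⁻⁶)/(0.0620) + (-4.46×10⁻⁶)/(0.863) + (8.15×10⁻⁶)/(0.219) + (-2.56×10⁻⁶)/(0.173)] = 7.34×10⁵ V.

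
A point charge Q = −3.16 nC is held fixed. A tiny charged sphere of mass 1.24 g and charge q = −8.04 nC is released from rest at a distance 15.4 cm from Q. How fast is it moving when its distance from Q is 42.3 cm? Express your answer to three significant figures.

Only the electrostatic force acts, so mechanical energy is conserved: ½mv² = U₁ − U₂ = kQq(1/r₁ − 1/r₂).
U₁ − U₂ = (8.99×10⁹ N·m²/C²)(-3.16×10⁻⁹ C)(-8.04×10⁻⁹ C)(1/0.154 − 1/0.423) = 9.43×10⁻⁷ J.
v = √(2·9.43×10⁻⁷/1.24×10⁻³) = 0.0390 m/s.

0.0390 m/s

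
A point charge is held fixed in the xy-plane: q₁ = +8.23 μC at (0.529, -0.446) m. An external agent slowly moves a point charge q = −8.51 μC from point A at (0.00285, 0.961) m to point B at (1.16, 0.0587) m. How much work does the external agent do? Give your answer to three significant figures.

-0.360 J

For quasistatic motion the external work equals the change in potential energy: W_ext = qΔV = q(V_B − V_A).
At A: distance to the source charge is 1.50 m; V_A = kq₁/r = 4.93×10⁴ V.
At B: distance to the source charge is 0.808 m; V_B = kq₁/r = 9.16×10⁴ V.
ΔV = V_B − V_A = 4.23×10⁴ V.
W_ext = qΔV = (-8.51×10⁻⁶ C)(4.23×10⁴ V) = -0.360 J.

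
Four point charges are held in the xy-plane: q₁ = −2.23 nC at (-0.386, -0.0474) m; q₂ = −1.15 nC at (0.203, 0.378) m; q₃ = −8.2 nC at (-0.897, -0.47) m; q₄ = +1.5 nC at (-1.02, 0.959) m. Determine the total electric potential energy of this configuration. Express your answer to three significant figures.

2.27×10⁻⁷ J

The assembly work is the sum of pairwise potential energies, U = Σ_{i<j} kqᵢqⱼ/rᵢⱼ.
Pair separations: r₁₂ = 0.727 m, r₁₃ = 0.663 m, r₁₄ = 1.19 m, r₂₃ = 1.39 m, r₂₄ = 1.35 m, r₃₄ = 1.43 m.
Summing all 6 pair terms gives U = 2.27×10⁻⁷ J.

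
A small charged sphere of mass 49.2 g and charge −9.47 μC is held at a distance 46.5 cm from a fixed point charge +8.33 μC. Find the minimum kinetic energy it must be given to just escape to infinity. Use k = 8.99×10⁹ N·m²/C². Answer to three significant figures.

1.53 J

To just escape, total mechanical energy must reach zero at infinity: ½mv²_min + U = 0, so ½mv²_min = −U = |kQq|/r.
|U| = |kQq|/r = (8.99×10⁹ N·m²/C²)(8.33×10⁻⁶)(9.47×10⁻⁶)/(0.465) = 1.53 J.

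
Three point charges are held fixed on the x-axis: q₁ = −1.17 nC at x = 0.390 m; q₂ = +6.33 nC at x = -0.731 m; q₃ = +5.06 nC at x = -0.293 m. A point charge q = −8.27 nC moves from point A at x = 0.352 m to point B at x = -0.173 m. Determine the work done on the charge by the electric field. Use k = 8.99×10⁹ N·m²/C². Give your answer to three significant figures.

The work done by the electric force is W_field = −ΔU = −q(V_B − V_A) = q(V_A − V_B).
At A: distances to the source charges are 0.0380 m, 1.08 m, 0.645 m; V_A = Σ kqᵢ/rᵢ = -154 V.
At B: distances to the source charges are 0.563 m, 0.558 m, 0.120 m; V_B = Σ kqᵢ/rᵢ = 462 V.
ΔV = V_B − V_A = 616 V.
W_field = −qΔV = −(-8.27×10⁻⁹ C)(616 V) = 5.10×10⁻⁶ J.

5.10×10⁻⁶ J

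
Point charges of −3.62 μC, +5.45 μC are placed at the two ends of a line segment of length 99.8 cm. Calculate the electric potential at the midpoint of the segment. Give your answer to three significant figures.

3.30×10⁴ V

The total potential is the scalar sum of each charge's contribution, V = Σ kqᵢ/rᵢ.
Each charge is 0.499 m from the midpoint.
V = k[(-3.62×10⁻⁶)/(0.499) + (5.45×10⁻⁶)/(0.499)] = 3.30×10⁴ V.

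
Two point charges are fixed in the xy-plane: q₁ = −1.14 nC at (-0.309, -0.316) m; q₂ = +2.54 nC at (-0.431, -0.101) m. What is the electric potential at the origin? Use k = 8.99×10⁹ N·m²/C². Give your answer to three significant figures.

The total potential is the scalar sum of each charge's contribution, V = Σ kqᵢ/rᵢ.
Distances from the field point to each charge: r₁ = 0.442 m, r₂ = 0.443 m.
V = k[(-1.14×10⁻⁹)/(0.442) + (2.54×10⁻⁹)/(0.443)] = 28.4 V.

28.4 V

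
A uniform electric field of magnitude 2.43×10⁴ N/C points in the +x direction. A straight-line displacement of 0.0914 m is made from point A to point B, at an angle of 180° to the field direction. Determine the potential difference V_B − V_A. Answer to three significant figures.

Only the component of displacement along E changes the potential: ΔV = −E·d·cosθ.
ΔV = −(2.43×10⁴ V/m)(0.0914 m)cos180° = 2220 V.

2220 V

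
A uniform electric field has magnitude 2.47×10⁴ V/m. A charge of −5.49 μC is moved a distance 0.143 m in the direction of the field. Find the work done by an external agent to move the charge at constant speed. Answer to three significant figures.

0.0194 J

The potential change for a displacement 0.143 m in the direction of the field is ΔV = −Ed = -3530 V.
W_ext = qΔV = 0.0194 J.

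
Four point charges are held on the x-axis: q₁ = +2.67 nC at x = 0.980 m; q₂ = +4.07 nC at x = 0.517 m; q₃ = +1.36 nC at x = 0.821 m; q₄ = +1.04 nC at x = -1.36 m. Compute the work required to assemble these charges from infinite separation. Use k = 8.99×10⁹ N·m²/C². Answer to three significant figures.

6.17×10⁻⁷ J

The work to assemble the configuration equals its total potential energy, U = Σ kqᵢqⱼ/rᵢⱼ over all pairs.
Pair separations: r₁₂ = 0.463 m, r₁₃ = 0.159 m, r₁₄ = 2.34 m, r₂₃ = 0.304 m, r₂₄ = 1.88 m, r₃₄ = 2.18 m.
Summing all 6 pair terms gives U = 6.17×10⁻⁷ J.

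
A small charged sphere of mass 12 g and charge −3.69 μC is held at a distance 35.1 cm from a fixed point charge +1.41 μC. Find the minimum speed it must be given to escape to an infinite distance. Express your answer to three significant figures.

To just escape, total mechanical energy must reach zero at infinity: ½mv²_min + U = 0, so ½mv²_min = −U = |kQq|/r.
|U| = |kQq|/r = (8.99×10⁹ N·m²/C²)(1.41×10⁻⁶)(3.69×10⁻⁶)/(0.351) = 0.133 J.
v_min = √(2|U|/m) = √(2·0.133/0.0120) = 4.71 m/s.

4.71 m/s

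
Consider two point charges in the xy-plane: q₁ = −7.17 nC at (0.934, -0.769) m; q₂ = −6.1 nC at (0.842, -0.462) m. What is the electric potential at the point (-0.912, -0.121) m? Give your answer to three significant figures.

Electric potential is a scalar, so the contributions from each charge add algebraically: V = Σ kqᵢ/rᵢ.
Distances from the field point to each charge: r₁ = 1.96 m, r₂ = 1.79 m.
V = k[(-7.17×10⁻⁹)/(1.96) + (-6.10×10⁻⁹)/(1.79)] = -63.6 V.

-63.6 V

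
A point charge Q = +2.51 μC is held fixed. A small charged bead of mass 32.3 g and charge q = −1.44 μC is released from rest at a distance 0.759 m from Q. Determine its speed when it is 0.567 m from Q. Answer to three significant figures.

0.947 m/s

Only the electrostatic force acts, so mechanical energy is conserved: ½mv² = U₁ − U₂ = kQq(1/r₁ − 1/r₂).
U₁ − U₂ = (8.99×10⁹ N·m²/C²)(2.51×10⁻⁶ C)(-1.44×10⁻⁶ C)(1/0.759 − 1/0.567) = 0.0145 J.
v = √(2·0.0145/0.0323) = 0.947 m/s.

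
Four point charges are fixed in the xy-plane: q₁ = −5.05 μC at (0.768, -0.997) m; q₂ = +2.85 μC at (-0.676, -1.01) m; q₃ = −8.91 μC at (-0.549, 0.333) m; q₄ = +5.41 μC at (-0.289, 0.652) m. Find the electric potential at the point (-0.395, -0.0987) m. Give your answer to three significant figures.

-1.15×10⁵ V

Electric potential is a scalar, so the contributions from each charge add algebraically: V = Σ kqᵢ/rᵢ.
Distances from the field point to each charge: r₁ = 1.47 m, r₂ = 0.954 m, r₃ = 0.458 m, r₄ = 0.758 m.
V = k[(-5.05×10⁻⁶)/(1.47) + (2.85×10⁻⁶)/(0.954) + (-8.91×10⁻⁶)/(0.458) + (5.41×10⁻⁶)/(0.758)] = -1.15×10⁵ V.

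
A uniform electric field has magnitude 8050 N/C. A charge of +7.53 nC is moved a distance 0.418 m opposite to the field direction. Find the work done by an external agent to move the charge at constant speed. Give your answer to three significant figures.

2.53×10⁻⁵ J

The potential change for a displacement 0.418 m opposite to the field direction is ΔV = +Ed = 3360 V.
W_ext = qΔV = 2.53×10⁻⁵ J.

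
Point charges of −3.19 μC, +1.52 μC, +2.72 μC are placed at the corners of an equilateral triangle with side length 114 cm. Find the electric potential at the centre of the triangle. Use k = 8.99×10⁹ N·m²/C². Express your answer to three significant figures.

1.43×10⁴ V

The total potential is the scalar sum of each charge's contribution, V = Σ kqᵢ/rᵢ.
The distance from each vertex to the centroid is a/√3 = 0.658 m.
V = k[(-3.19×10⁻⁶)/(0.658) + (1.52×10⁻⁶)/(0.658) + (2.72×10⁻⁶)/(0.658)] = 1.43×10⁴ V.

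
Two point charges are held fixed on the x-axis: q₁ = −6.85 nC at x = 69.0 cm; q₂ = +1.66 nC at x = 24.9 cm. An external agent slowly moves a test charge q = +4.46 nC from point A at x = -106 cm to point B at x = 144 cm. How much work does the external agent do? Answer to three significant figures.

-2.04×10⁻⁷ J

For quasistatic motion the external work equals the change in potential energy: W_ext = qΔV = q(V_B − V_A).
At A: distances to the source charges are 1.75 m, 1.31 m; V_A = Σ kqᵢ/rᵢ = -23.8 V.
At B: distances to the source charges are 0.750 m, 1.19 m; V_B = Σ kqᵢ/rᵢ = -69.6 V.
ΔV = V_B − V_A = -45.8 V.
W_ext = qΔV = (4.46×10⁻⁹ C)(-45.8 V) = -2.04×10⁻⁷ J.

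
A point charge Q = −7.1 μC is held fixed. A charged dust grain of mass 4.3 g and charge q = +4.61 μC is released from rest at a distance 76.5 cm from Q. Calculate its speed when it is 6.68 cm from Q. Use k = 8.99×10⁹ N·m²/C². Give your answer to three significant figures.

Only the electrostatic force acts, so mechanical energy is conserved: ½mv² = U₁ − U₂ = kQq(1/r₁ − 1/r₂).
U₁ − U₂ = (8.99×10⁹ N·m²/C²)(-7.10×10⁻⁶ C)(4.61×10⁻⁶ C)(1/0.765 − 1/0.0668) = 4.02 J.
v = √(2·4.02/4.30×10⁻³) = 43.2 m/s.

43.2 m/s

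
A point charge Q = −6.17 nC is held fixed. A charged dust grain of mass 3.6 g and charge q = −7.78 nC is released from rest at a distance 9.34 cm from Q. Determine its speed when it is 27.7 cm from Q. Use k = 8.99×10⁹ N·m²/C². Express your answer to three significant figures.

0.0412 m/s

Only the electrostatic force acts, so mechanical energy is conserved: ½mv² = U₁ − U₂ = kQq(1/r₁ − 1/r₂).
U₁ − U₂ = (8.99×10⁹ N·m²/C²)(-6.17×10⁻⁹ C)(-7.78×10⁻⁹ C)(1/0.0934 − 1/0.277) = 3.06×10⁻⁶ J.
v = √(2·3.06×10⁻⁶/3.60×10⁻³) = 0.0412 m/s.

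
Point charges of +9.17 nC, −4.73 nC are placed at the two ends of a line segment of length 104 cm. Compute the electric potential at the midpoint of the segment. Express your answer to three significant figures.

Electric potential is a scalar, so the contributions from each charge add algebraically: V = Σ kqᵢ/rᵢ.
Each charge is 0.520 m from the midpoint.
V = k[(9.17×10⁻⁹)/(0.520) + (-4.73×10⁻⁹)/(0.520)] = 76.8 V.

76.8 V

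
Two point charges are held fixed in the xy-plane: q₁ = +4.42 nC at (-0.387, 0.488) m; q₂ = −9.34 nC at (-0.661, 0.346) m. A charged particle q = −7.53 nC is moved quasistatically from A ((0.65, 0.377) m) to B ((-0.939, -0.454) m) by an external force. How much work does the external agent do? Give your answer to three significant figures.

2.77×10⁻⁷ J

For quasistatic motion the external work equals the change in potential energy: W_ext = qΔV = q(V_B − V_A).
At A: distances to the source charges are 1.04 m, 1.31 m; V_A = Σ kqᵢ/rᵢ = -25.9 V.
At B: distances to the source charges are 1.09 m, 0.847 m; V_B = Σ kqᵢ/rᵢ = -62.7 V.
ΔV = V_B − V_A = -36.8 V.
W_ext = qΔV = (-7.53×10⁻⁹ C)(-36.8 V) = 2.77×10⁻⁷ J.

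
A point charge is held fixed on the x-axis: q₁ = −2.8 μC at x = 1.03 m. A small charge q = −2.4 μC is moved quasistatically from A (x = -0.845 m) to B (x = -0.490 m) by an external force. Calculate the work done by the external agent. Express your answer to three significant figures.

For quasistatic motion the external work equals the change in potential energy: W_ext = qΔV = q(V_B − V_A).
At A: distance to the source charge is 1.88 m; V_A = kq₁/r = -1.34×10⁴ V.
At B: distance to the source charge is 1.52 m; V_B = kq₁/r = -1.66×10⁴ V.
ΔV = V_B − V_A = -3140 V.
W_ext = qΔV = (-2.40×10⁻⁶ C)(-3140 V) = 7.53×10⁻³ J.

7.53×10⁻³ J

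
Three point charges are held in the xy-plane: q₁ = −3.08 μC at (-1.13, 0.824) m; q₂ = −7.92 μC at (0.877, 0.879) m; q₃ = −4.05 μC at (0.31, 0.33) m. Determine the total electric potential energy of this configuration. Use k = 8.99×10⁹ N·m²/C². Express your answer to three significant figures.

0.548 J

The assembly work is the sum of pairwise potential energies, U = Σ_{i<j} kqᵢqⱼ/rᵢⱼ.
Pair separations: r₁₂ = 2.01 m, r₁₃ = 1.52 m, r₂₃ = 0.789 m.
U = (0.109) + (0.0737) + (0.365) = 0.548 J.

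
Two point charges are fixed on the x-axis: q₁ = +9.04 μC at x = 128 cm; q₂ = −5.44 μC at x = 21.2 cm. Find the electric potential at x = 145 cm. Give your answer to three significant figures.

4.39×10⁵ V

Electric potential is a scalar, so the contributions from each charge add algebraically: V = Σ kqᵢ/rᵢ.
Distances from the field point to each charge: r₁ = 0.170 m, r₂ = 1.24 m.
V = k[(9.04×10⁻⁶)/(0.170) + (-5.44×10⁻⁶)/(1.24)] = 4.39×10⁵ V.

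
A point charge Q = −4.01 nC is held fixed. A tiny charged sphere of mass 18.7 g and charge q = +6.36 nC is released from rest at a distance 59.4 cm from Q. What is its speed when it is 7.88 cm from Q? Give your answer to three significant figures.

0.0164 m/s

Only the electrostatic force acts, so mechanical energy is conserved: ½mv² = U₁ − U₂ = kQq(1/r₁ − 1/r₂).
U₁ − U₂ = (8.99×10⁹ N·m²/C²)(-4.01×10⁻⁹ C)(6.36×10⁻⁹ C)(1/0.594 − 1/0.0788) = 2.52×10⁻⁶ J.
v = √(2·2.52×10⁻⁶/0.0187) = 0.0164 m/s.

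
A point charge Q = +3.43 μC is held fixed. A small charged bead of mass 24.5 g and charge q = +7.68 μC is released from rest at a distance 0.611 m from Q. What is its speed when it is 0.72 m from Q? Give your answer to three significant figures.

2.19 m/s

Only the electrostatic force acts, so mechanical energy is conserved: ½mv² = U₁ − U₂ = kQq(1/r₁ − 1/r₂).
U₁ − U₂ = (8.99×10⁹ N·m²/C²)(3.43×10⁻⁶ C)(7.68×10⁻⁶ C)(1/0.611 − 1/0.720) = 0.0587 J.
v = √(2·0.0587/0.0245) = 2.19 m/s.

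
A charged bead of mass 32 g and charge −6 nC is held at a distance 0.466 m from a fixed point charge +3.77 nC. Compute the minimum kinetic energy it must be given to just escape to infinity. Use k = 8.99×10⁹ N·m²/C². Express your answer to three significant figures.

4.36×10⁻⁷ J

To just escape, total mechanical energy must reach zero at infinity: ½mv²_min + U = 0, so ½mv²_min = −U = |kQq|/r.
|U| = |kQq|/r = (8.99×10⁹ N·m²/C²)(3.77×10⁻⁹)(6.00×10⁻⁹)/(0.466) = 4.36×10⁻⁷ J.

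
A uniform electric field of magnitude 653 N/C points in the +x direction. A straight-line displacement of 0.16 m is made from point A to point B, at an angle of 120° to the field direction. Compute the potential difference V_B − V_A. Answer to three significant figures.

Only the component of displacement along E changes the potential: ΔV = −E·d·cosθ.
ΔV = −(653 V/m)(0.160 m)cos120° = 52.2 V.

52.2 V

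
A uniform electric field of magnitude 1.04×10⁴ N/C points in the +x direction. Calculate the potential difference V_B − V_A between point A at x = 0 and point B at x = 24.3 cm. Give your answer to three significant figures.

In a uniform field, potential decreases in the direction of E: V_B − V_A = −E·Δx.
V_B − V_A = −(1.04×10⁴ V/m)(0.243 m) = -2530 V.

-2530 V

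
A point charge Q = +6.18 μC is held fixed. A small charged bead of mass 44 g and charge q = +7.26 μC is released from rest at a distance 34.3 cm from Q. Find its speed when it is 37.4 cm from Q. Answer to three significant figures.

2.10 m/s

Only the electrostatic force acts, so mechanical energy is conserved: ½mv² = U₁ − U₂ = kQq(1/r₁ − 1/r₂).
U₁ − U₂ = (8.99×10⁹ N·m²/C²)(6.18×10⁻⁶ C)(7.26×10⁻⁶ C)(1/0.343 − 1/0.374) = 0.0975 J.
v = √(2·0.0975/0.0440) = 2.10 m/s.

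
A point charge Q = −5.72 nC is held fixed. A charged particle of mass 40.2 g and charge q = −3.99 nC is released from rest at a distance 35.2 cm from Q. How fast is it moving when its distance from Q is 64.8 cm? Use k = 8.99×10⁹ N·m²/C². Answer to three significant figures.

3.64×10⁻³ m/s

Only the electrostatic force acts, so mechanical energy is conserved: ½mv² = U₁ − U₂ = kQq(1/r₁ − 1/r₂).
U₁ − U₂ = (8.99×10⁹ N·m²/C²)(-5.72×10⁻⁹ C)(-3.99×10⁻⁹ C)(1/0.352 − 1/0.648) = 2.66×10⁻⁷ J.
v = √(2·2.66×10⁻⁷/0.0402) = 3.64×10⁻³ m/s.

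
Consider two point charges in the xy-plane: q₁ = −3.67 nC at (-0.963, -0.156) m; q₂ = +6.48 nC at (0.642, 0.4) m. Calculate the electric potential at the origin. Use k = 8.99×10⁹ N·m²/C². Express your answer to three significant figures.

Electric potential is a scalar, so the contributions from each charge add algebraically: V = Σ kqᵢ/rᵢ.
Distances from the field point to each charge: r₁ = 0.976 m, r₂ = 0.756 m.
V = k[(-3.67×10⁻⁹)/(0.976) + (6.48×10⁻⁹)/(0.756)] = 43.2 V.

43.2 V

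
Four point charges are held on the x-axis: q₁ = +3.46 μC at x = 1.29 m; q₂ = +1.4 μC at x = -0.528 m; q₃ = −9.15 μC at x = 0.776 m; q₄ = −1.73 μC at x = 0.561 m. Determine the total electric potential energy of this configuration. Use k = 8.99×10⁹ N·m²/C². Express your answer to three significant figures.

-0.0500 J

The work to assemble the configuration equals its total potential energy, U = Σ kqᵢqⱼ/rᵢⱼ over all pairs.
Pair separations: r₁₂ = 1.82 m, r₁₃ = 0.514 m, r₁₄ = 0.729 m, r₂₃ = 1.30 m, r₂₄ = 1.09 m, r₃₄ = 0.215 m.
Summing all 6 pair terms gives U = -0.0500 J.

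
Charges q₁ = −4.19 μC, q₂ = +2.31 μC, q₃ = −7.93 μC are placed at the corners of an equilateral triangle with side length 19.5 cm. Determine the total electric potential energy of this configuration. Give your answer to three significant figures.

The work to assemble the configuration equals its total potential energy, U = Σ kqᵢqⱼ/rᵢⱼ over all pairs.
All three pair separations equal the side length, 0.195 m.
U = (-0.446) + (1.53) + (-0.845) = 0.241 J.

0.241 J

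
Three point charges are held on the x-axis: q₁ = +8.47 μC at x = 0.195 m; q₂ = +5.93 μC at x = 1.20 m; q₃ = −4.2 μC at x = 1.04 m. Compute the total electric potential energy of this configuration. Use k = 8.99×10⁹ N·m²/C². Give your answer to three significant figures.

-1.33 J

The assembly work is the sum of pairwise potential energies, U = Σ_{i<j} kqᵢqⱼ/rᵢⱼ.
Pair separations: r₁₂ = 1.00 m, r₁₃ = 0.845 m, r₂₃ = 0.160 m.
U = (0.449) + (-0.378) + (-1.40) = -1.33 J.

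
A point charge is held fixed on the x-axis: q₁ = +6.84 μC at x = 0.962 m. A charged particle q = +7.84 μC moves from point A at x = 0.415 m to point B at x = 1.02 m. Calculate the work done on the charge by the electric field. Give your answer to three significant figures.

The work done by the electric force is W_field = −ΔU = −q(V_B − V_A) = q(V_A − V_B).
At A: distance to the source charge is 0.547 m; V_A = kq₁/r = 1.12×10⁵ V.
At B: distance to the source charge is 0.0580 m; V_B = kq₁/r = 1.06×10⁶ V.
ΔV = V_B − V_A = 9.48×10⁵ V.
W_field = −qΔV = −(7.84×10⁻⁶ C)(9.48×10⁵ V) = -7.43 J.

-7.43 J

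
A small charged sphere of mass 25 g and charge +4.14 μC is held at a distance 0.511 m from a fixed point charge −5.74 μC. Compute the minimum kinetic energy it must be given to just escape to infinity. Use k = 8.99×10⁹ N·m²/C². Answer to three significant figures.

0.418 J

To just escape, total mechanical energy must reach zero at infinity: ½mv²_min + U = 0, so ½mv²_min = −U = |kQq|/r.
|U| = |kQq|/r = (8.99×10⁹ N·m²/C²)(5.74×10⁻⁶)(4.14×10⁻⁶)/(0.511) = 0.418 J.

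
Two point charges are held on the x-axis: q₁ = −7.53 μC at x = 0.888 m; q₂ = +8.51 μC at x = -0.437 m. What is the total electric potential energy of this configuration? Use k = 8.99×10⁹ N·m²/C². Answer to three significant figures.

The work to assemble the configuration equals its total potential energy, U = Σ kqᵢqⱼ/rᵢⱼ over all pairs.
Pair separations: r₁₂ = 1.32 m.
U = (-0.435) = -0.435 J.

-0.435 J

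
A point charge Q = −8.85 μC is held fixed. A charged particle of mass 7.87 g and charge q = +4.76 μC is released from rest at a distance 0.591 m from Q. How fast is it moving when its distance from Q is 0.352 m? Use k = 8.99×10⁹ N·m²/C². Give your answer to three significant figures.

Only the electrostatic force acts, so mechanical energy is conserved: ½mv² = U₁ − U₂ = kQq(1/r₁ − 1/r₂).
U₁ − U₂ = (8.99×10⁹ N·m²/C²)(-8.85×10⁻⁶ C)(4.76×10⁻⁶ C)(1/0.591 − 1/0.352) = 0.435 J.
v = √(2·0.435/7.87×10⁻³) = 10.5 m/s.

10.5 m/s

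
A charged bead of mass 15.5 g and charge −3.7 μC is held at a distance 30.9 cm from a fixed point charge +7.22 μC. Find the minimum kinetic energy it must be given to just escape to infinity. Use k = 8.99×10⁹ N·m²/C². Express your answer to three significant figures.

To just escape, total mechanical energy must reach zero at infinity: ½mv²_min + U = 0, so ½mv²_min = −U = |kQq|/r.
|U| = |kQq|/r = (8.99×10⁹ N·m²/C²)(7.22×10⁻⁶)(3.70×10⁻⁶)/(0.309) = 0.777 J.

0.777 J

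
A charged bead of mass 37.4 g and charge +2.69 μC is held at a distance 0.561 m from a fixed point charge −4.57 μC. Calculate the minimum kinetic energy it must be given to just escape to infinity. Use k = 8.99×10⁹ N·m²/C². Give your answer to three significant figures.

0.197 J

To just escape, total mechanical energy must reach zero at infinity: ½mv²_min + U = 0, so ½mv²_min = −U = |kQq|/r.
|U| = |kQq|/r = (8.99×10⁹ N·m²/C²)(4.57×10⁻⁶)(2.69×10⁻⁶)/(0.561) = 0.197 J.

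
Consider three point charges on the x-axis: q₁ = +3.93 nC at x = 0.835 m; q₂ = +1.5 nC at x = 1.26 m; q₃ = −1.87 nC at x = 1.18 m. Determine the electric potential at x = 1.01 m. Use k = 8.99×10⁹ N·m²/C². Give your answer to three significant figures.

Electric potential is a scalar, so the contributions from each charge add algebraically: V = Σ kqᵢ/rᵢ.
Distances from the field point to each charge: r₁ = 0.175 m, r₂ = 0.250 m, r₃ = 0.170 m.
V = k[(3.93×10⁻⁹)/(0.175) + (1.50×10⁻⁹)/(0.250) + (-1.87×10⁻⁹)/(0.170)] = 157 V.

157 V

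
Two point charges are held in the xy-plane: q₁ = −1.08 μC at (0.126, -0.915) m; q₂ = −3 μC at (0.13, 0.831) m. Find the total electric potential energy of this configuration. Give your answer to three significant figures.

0.0167 J

The assembly work is the sum of pairwise potential energies, U = Σ_{i<j} kqᵢqⱼ/rᵢⱼ.
Pair separations: r₁₂ = 1.75 m.
U = (0.0167) = 0.0167 J.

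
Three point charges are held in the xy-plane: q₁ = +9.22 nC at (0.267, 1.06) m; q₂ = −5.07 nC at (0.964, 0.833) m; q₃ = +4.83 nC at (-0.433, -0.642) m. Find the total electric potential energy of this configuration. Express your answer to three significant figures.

The assembly work is the sum of pairwise potential energies, U = Σ_{i<j} kqᵢqⱼ/rᵢⱼ.
Pair separations: r₁₂ = 0.733 m, r₁₃ = 1.84 m, r₂₃ = 2.03 m.
U = (-5.73×10⁻⁷) + (2.18×10⁻⁷) + (-1.08×10⁻⁷) = -4.64×10⁻⁷ J.

-4.64×10⁻⁷ J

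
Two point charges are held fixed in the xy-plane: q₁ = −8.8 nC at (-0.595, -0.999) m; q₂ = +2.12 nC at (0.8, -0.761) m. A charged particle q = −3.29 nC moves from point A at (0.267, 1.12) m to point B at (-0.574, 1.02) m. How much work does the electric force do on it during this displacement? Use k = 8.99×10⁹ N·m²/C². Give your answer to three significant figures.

The work done by the electric force is W_field = −ΔU = −q(V_B − V_A) = q(V_A − V_B).
At A: distances to the source charges are 2.29 m, 1.96 m; V_A = Σ kqᵢ/rᵢ = -24.8 V.
At B: distances to the source charges are 2.02 m, 2.25 m; V_B = Σ kqᵢ/rᵢ = -30.7 V.
ΔV = V_B − V_A = -5.87 V.
W_field = −qΔV = −(-3.29×10⁻⁹ C)(-5.87 V) = -1.93×10⁻⁸ J.

-1.93×10⁻⁸ J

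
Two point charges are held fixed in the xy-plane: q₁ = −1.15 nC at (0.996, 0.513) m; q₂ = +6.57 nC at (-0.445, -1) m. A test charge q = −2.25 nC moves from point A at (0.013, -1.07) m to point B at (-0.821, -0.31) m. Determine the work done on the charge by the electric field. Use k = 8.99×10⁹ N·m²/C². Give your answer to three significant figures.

The work done by the electric force is W_field = −ΔU = −q(V_B − V_A) = q(V_A − V_B).
At A: distances to the source charges are 1.86 m, 0.463 m; V_A = Σ kqᵢ/rᵢ = 122 V.
At B: distances to the source charges are 1.99 m, 0.786 m; V_B = Σ kqᵢ/rᵢ = 70.0 V.
ΔV = V_B − V_A = -52.0 V.
W_field = −qΔV = −(-2.25×10⁻⁹ C)(-52.0 V) = -1.17×10⁻⁷ J.

-1.17×10⁻⁷ J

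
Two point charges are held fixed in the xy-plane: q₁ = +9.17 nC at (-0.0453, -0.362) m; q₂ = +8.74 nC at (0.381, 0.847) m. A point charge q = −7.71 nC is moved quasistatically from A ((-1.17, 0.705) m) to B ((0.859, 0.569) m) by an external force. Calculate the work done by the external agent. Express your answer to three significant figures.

For quasistatic motion the external work equals the change in potential energy: W_ext = qΔV = q(V_B − V_A).
At A: distances to the source charges are 1.55 m, 1.56 m; V_A = Σ kqᵢ/rᵢ = 104 V.
At B: distances to the source charges are 1.30 m, 0.553 m; V_B = Σ kqᵢ/rᵢ = 206 V.
ΔV = V_B − V_A = 102 V.
W_ext = qΔV = (-7.71×10⁻⁹ C)(102 V) = -7.86×10⁻⁷ J.

-7.86×10⁻⁷ J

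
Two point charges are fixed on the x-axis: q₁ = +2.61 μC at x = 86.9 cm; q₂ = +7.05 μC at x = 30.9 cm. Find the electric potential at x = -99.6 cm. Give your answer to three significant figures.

6.11×10⁴ V

Electric potential is a scalar, so the contributions from each charge add algebraically: V = Σ kqᵢ/rᵢ.
Distances from the field point to each charge: r₁ = 1.87 m, r₂ = 1.30 m.
V = k[(2.61×10⁻⁶)/(1.87) + (7.05×10⁻⁶)/(1.30)] = 6.11×10⁴ V.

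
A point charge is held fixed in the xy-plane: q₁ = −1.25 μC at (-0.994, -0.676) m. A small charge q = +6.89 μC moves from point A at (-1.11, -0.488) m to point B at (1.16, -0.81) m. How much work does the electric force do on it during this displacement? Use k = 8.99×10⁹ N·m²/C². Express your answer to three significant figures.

The work done by the electric force is W_field = −ΔU = −q(V_B − V_A) = q(V_A − V_B).
At A: distance to the source charge is 0.221 m; V_A = kq₁/r = -5.09×10⁴ V.
At B: distance to the source charge is 2.16 m; V_B = kq₁/r = -5210 V.
ΔV = V_B − V_A = 4.57×10⁴ V.
W_field = −qΔV = −(6.89×10⁻⁶ C)(4.57×10⁴ V) = -0.315 J.

-0.315 J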